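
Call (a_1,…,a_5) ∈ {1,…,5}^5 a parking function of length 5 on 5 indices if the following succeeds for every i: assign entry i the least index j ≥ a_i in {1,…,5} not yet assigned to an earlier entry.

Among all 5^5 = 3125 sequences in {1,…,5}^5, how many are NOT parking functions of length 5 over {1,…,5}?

Count = 1·6^4 = 1×1296 = 1296 [KW]
Check (5,1,3,3,5) → sorted (1,3,3,5,5): b_2=3>2, not a PF.
Total 3125; non-PF = 3125−1296 = 1829

1829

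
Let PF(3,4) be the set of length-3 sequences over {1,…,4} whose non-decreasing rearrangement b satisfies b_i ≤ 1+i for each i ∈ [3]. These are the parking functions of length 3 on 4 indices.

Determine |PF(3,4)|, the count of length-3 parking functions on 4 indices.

Count = 2·5^2 = 2·25 = 50 [KW]
One tuple (2,2,2) → sorted (2,2,2): b_i ≤ 1+i ∀i, a PF.

50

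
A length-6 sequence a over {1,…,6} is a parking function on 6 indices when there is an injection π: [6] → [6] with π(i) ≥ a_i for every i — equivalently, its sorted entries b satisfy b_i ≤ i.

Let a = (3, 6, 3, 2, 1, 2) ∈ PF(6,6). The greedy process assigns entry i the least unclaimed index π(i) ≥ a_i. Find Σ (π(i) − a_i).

4

Σπ = 6·7/2 = 21 (π permutes [6]); Σa = 3+6+3+2+1+2 = 17; disp = 21−17 = 4.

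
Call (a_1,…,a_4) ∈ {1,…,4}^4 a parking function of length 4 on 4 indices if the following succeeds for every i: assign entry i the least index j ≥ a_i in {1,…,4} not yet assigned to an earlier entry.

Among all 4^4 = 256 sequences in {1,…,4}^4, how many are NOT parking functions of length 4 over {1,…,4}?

131

Count = (5−4)·5^(4−1) = 1×125 = 125 [KW]
E.g. (4,3,2,4) → sorted (2,3,4,4): b_1=2>1, not a PF.
Total 256; non-PF = 256−125 = 131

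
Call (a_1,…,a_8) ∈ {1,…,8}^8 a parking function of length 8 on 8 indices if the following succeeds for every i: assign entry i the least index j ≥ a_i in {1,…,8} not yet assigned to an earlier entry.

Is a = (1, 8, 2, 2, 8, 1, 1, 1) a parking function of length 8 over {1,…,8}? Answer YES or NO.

Order a: b = (1, 1, 1, 1, 2, 2, 8, 8).
  b_1=1 ≤ 1
  b_2=1 ≤ 2
  b_3=1 ≤ 3
  b_4=1 ≤ 4
  b_5=2 ≤ 5
  b_6=2 ≤ 6
  b_7=8 > 7
  fails at i=7 ⇒ NO

NO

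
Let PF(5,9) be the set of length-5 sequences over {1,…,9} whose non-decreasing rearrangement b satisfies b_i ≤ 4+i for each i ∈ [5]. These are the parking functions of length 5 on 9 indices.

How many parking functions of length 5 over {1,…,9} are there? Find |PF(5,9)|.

Count = (10−5)·10^(5−1) = 5×10000 = 50000 (Pollak)
Check (4,7,4,4,6) → sorted (4,4,4,6,7): b_i ≤ 4+i ∀i, a PF.

50000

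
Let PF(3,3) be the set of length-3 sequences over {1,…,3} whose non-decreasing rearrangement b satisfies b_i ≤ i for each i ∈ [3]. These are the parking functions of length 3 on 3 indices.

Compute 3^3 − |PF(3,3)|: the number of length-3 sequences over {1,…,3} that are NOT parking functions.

#PF = (3+1−3)·(3+1)^{3−1} = 1 · 16 = 16 (Pollak)
One tuple (3,3,2) → sorted (2,3,3): b_1=2>1, not a PF.
3^3 − 16 = 27 − 16 = 11

11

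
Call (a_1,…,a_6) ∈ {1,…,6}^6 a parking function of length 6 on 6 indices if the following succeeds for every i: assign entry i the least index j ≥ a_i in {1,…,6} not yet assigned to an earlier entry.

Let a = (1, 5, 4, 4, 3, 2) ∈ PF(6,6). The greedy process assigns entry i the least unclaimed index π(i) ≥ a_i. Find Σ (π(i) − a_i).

Σπ = 21 ({1..6} each once); Σa = 1+5+4+4+3+2 = 19; disp = 21−19 = 2.

2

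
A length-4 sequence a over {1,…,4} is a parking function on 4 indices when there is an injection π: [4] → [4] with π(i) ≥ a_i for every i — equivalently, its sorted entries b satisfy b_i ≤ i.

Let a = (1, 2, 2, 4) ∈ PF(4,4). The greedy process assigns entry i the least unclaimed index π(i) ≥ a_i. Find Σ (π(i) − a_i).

1

Σπ(i) = 1+…+4 = 10; Σa = 1+2+2+4 = 9; disp = 10−9 = 1.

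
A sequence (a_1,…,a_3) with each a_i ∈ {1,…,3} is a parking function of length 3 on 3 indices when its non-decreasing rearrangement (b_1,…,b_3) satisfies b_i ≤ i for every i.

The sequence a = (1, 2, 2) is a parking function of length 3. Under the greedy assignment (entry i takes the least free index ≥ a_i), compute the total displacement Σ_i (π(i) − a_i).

1

Σπ = 6 ({1..3} each once); Σa = 1+2+2 = 5; disp = 6−5 = 1.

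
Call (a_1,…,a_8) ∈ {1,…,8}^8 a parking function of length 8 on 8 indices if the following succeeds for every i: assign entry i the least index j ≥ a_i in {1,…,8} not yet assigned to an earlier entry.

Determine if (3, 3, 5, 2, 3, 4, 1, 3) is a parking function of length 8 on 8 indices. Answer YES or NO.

YES

Sorted: b = (1, 2, 3, 3, 3, 3, 4, 5).
  b_1=1 ≤ 1
  b_2=2 ≤ 2
  b_3=3 ≤ 3
  b_4=3 ≤ 4
  b_5=3 ≤ 5
  b_6=3 ≤ 6
  b_7=4 ≤ 7
  b_8=5 ≤ 8
All bounds hold ⇒ YES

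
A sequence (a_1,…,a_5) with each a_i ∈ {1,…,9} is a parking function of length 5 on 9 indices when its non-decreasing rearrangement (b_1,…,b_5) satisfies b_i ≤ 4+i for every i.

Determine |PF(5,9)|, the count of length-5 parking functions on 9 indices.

|PF(5,9)| = (9−5+1)·(9+1)^(5−1) = 5 · 10000 = 50000 [KW]
One tuple (2,4,9,5,6) → sorted (2,4,5,6,9): b_i ≤ 4+i ∀i, a PF.

50000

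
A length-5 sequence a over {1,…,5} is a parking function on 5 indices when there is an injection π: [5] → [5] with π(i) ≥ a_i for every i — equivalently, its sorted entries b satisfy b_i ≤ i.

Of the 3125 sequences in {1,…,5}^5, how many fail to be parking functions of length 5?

#PF = 1·6^4 = 1×1296 = 1296 (Konheim–Weiss)
E.g. (4,2,2,3,2) → sorted (2,2,2,3,4): b_1=2>1, not a PF.
Total 3125; non-PF = 3125−1296 = 1829

1829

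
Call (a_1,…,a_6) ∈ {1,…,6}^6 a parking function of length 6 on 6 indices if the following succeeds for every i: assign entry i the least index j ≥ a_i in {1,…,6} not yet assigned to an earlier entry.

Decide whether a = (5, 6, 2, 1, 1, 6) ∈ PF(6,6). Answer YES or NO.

Sorted: b = (1, 1, 2, 5, 6, 6).
  b_1=1 ≤ 1
  b_2=1 ≤ 2
  b_3=2 ≤ 3
  b_4=5 > 4
  fails at i=4 ⇒ NO

NO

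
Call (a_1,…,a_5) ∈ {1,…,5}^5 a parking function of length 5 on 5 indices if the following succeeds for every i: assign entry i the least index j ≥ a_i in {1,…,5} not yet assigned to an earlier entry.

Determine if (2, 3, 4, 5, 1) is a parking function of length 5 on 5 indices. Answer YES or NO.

YES

Sorted: b = (1, 2, 3, 4, 5).
  b_1=1 ≤ 1
  b_2=2 ≤ 2
  b_3=3 ≤ 3
  b_4=4 ≤ 4
  b_5=5 ≤ 5
All bounds hold ⇒ YES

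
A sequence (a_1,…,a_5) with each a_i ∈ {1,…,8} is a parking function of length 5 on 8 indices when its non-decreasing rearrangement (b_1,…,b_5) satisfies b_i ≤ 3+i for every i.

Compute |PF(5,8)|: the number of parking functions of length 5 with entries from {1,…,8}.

26244

#PF = (8+1−5)·(8+1)^{5−1} = 4·6561 = 26244 [KW]
One tuple (3,3,6,1,5) → sorted (1,3,3,5,6): b_i ≤ 3+i ∀i, a PF.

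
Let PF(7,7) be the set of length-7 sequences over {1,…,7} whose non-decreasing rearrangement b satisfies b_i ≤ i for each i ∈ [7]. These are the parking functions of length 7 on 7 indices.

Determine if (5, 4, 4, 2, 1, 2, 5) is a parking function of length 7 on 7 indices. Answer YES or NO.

YES

Rearranged: b = (1, 2, 2, 4, 4, 5, 5).
  b_1=1 ≤ 1
  b_2=2 ≤ 2
  b_3=2 ≤ 3
  b_4=4 ≤ 4
  b_5=4 ≤ 5
  b_6=5 ≤ 6
  b_7=5 ≤ 7
All bounds hold ⇒ YES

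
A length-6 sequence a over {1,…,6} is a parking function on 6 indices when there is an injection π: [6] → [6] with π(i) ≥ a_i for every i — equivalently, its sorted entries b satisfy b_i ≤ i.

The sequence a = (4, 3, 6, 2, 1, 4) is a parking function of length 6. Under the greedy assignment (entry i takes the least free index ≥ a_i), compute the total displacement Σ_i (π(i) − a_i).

1

Σπ(i) = 1+…+6 = 21; Σa = 4+3+6+2+1+4 = 20; disp = 21−20 = 1.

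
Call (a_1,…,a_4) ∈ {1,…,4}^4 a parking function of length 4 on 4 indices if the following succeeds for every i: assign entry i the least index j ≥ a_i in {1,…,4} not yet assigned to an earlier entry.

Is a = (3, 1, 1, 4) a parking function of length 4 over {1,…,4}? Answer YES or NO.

Sorted: b = (1, 1, 3, 4).
  b_1=1 ≤ 1
  b_2=1 ≤ 2
  b_3=3 ≤ 3
  b_4=4 ≤ 4
All bounds hold ⇒ YES

YES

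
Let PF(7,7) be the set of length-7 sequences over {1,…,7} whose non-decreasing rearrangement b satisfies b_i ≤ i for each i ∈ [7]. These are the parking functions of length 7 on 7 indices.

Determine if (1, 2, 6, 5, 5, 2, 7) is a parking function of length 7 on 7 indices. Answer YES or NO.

NO

Order a: b = (1, 2, 2, 5, 5, 6, 7).
  b_1=1 ≤ 1
  b_2=2 ≤ 2
  b_3=2 ≤ 3
  b_4=5 > 4
  fails at i=4 ⇒ NO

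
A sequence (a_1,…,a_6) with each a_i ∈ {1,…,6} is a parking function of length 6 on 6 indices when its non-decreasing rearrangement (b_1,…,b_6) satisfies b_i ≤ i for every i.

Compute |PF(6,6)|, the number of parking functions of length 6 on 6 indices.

16807

|PF| = (6−6+1)·(6+1)^(6−1) = 1·16807 = 16807 (Konheim–Weiss)
Example (6,2,3,2,3,1) → sorted (1,2,2,3,3,6): b_i ≤ i ∀i, a PF.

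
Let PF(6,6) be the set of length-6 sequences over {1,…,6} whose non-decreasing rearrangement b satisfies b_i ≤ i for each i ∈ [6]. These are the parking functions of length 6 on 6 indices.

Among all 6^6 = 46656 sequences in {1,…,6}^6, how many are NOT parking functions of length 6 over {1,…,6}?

#PF = (6+1−6)·(6+1)^{6−1} = 1·16807 = 16807
Check (3,6,4,6,2,5) → sorted (2,3,4,5,6,6): b_1=2>1, not a PF.
Total 46656; non-PF = 46656−16807 = 29849

29849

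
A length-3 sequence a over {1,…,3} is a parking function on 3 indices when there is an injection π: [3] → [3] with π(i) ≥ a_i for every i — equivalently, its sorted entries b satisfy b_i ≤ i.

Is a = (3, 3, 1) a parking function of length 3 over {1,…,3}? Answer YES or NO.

NO

Sorted: b = (1, 3, 3).
  b_1=1 ≤ 1
  b_2=3 > 2
  fails at i=2 ⇒ NO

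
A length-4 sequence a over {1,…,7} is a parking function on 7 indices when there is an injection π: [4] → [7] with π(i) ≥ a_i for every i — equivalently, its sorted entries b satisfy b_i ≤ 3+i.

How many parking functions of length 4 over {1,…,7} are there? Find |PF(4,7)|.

2048

Count = 4·8^3 = 4·512 = 2048 (Pollak)
E.g. (2,4,5,2) → sorted (2,2,4,5): b_i ≤ 3+i ∀i, a PF.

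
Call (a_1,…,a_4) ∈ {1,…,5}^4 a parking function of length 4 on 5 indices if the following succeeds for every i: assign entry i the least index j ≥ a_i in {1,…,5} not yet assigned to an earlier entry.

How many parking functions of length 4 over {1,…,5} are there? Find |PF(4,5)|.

432

#PF = (5−4+1)·(5+1)^(4−1) = 2·216 = 432 [KW]
One tuple (2,1,3,1) → sorted (1,1,2,3): b_i ≤ 1+i ∀i, a PF.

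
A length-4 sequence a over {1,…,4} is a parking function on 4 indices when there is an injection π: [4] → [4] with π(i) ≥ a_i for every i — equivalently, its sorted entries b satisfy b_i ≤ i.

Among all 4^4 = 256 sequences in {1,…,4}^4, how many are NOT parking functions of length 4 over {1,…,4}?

|PF(4,4)| = 1·5^3 = 1×125 = 125 [KW]
Check (3,4,3,2) → sorted (2,3,3,4): b_1=2>1, not a PF.
So 256 − 125 = 131 fail.

131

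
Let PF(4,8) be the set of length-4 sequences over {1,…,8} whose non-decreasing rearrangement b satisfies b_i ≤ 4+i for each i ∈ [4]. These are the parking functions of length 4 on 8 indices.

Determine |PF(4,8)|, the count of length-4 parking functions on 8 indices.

3645

|PF(4,8)| = (9−4)·9^(4−1) = 5·729 = 3645 (Pollak)
Check (1,2,2,7) → sorted (1,2,2,7): b_i ≤ 4+i ∀i, a PF.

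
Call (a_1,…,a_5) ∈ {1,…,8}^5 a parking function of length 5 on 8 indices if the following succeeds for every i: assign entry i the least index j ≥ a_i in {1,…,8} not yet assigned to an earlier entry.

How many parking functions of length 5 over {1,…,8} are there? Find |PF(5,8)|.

26244

#PF = 4·9^4 = 4 · 6561 = 26244
E.g. (6,3,1,3,6) → sorted (1,3,3,6,6): b_i ≤ 3+i ∀i, a PF.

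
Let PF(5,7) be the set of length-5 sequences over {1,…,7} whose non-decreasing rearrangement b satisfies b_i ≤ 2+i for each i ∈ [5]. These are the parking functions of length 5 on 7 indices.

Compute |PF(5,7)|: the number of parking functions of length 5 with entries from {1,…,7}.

#PF = 3·8^4 = 3 · 4096 = 12288 [KW]
E.g. (1,5,7,4,2) → sorted (1,2,4,5,7): b_i ≤ 2+i ∀i, a PF.

12288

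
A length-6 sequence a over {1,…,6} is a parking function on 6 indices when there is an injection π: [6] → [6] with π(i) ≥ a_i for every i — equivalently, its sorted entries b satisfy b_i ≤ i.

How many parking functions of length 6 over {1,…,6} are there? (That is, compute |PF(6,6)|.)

#PF = (6−6+1)·(6+1)^(6−1) = 1 · 16807 = 16807 (Konheim–Weiss)
Example (1,3,2,4,6,1) → sorted (1,1,2,3,4,6): b_i ≤ i ∀i, a PF.

16807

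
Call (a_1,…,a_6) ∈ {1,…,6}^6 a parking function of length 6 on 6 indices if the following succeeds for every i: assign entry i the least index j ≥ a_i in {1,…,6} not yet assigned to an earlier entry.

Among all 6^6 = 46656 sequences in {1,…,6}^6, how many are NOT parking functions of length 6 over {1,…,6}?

29849

Count = 1·7^5 = 1×16807 = 16807 [KW]
Check (4,5,6,6,1,6) → sorted (1,4,5,6,6,6): b_2=4>2, not a PF.
6^6 − 16807 = 46656 − 16807 = 29849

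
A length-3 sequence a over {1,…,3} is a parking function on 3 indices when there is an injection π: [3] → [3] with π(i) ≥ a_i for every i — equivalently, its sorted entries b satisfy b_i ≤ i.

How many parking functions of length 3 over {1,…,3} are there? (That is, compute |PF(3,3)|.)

Count = (3+1−3)·(3+1)^{3−1} = 1·16 = 16 [KW]
Example (2,1,2) → sorted (1,2,2): b_i ≤ i ∀i, a PF.

16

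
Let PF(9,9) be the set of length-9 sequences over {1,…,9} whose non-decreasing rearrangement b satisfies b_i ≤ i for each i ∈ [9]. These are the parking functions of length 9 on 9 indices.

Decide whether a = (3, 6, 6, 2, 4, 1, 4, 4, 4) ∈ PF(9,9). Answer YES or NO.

YES

Sorted: b = (1, 2, 3, 4, 4, 4, 4, 6, 6).
  b_1=1 ≤ 1
  b_2=2 ≤ 2
  b_3=3 ≤ 3
  b_4=4 ≤ 4
  b_5=4 ≤ 5
  b_6=4 ≤ 6
  b_7=4 ≤ 7
  b_8=6 ≤ 8
  b_9=6 ≤ 9
All bounds hold ⇒ YES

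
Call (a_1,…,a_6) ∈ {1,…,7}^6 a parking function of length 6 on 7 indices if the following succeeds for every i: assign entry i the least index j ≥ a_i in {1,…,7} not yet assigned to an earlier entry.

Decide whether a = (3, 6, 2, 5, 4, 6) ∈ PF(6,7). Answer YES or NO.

YES

Order a: b = (2, 3, 4, 5, 6, 6).
  b_1=2 ≤ 2
  b_2=3 ≤ 3
  b_3=4 ≤ 4
  b_4=5 ≤ 5
  b_5=6 ≤ 6
  b_6=6 ≤ 7
All bounds hold ⇒ YES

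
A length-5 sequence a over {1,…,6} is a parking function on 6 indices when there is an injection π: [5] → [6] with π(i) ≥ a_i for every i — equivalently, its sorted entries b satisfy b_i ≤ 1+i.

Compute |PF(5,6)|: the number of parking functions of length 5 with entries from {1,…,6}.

|PF| = 2·7^4 = 2×2401 = 4802
One tuple (4,5,3,1,4) → sorted (1,3,4,4,5): b_i ≤ 1+i ∀i, a PF.

4802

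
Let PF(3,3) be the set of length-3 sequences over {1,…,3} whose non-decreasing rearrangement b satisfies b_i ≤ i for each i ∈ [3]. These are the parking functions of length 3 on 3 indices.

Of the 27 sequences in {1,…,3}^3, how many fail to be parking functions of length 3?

|PF| = (3+1−3)·(3+1)^{3−1} = 1 · 16 = 16 [KW]
Check (2,3,3) → sorted (2,3,3): b_1=2>1, not a PF.
3^3 − 16 = 27 − 16 = 11

11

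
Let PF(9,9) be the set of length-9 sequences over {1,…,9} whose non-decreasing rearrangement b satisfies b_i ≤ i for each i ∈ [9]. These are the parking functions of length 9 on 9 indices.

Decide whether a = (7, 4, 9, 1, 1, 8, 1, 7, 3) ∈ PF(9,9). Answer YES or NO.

Sorted: b = (1, 1, 1, 3, 4, 7, 7, 8, 9).
  b_1=1 ≤ 1
  b_2=1 ≤ 2
  b_3=1 ≤ 3
  b_4=3 ≤ 4
  b_5=4 ≤ 5
  b_6=7 > 6
  fails at i=6 ⇒ NO

NO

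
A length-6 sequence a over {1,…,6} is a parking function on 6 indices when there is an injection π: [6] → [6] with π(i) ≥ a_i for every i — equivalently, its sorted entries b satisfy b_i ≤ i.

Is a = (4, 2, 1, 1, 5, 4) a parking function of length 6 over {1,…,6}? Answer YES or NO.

Sorted: b = (1, 1, 2, 4, 4, 5).
  b_1=1 ≤ 1
  b_2=1 ≤ 2
  b_3=2 ≤ 3
  b_4=4 ≤ 4
  b_5=4 ≤ 5
  b_6=5 ≤ 6
All bounds hold ⇒ YES

YES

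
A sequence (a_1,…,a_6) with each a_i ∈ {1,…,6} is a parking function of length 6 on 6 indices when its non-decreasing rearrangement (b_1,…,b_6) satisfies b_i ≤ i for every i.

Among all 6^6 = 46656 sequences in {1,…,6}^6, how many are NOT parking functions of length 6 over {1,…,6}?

|PF(6,6)| = (6+1−6)·(6+1)^{6−1} = 1·16807 = 16807 (Pollak)
Check (6,5,3,5,6,3) → sorted (3,3,5,5,6,6): b_1=3>1, not a PF.
Total 46656; non-PF = 46656−16807 = 29849

29849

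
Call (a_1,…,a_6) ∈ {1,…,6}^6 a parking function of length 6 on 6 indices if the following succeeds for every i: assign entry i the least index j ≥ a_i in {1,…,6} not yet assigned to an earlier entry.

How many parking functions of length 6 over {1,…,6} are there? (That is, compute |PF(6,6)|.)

16807

#PF = 1·7^5 = 1×16807 = 16807 (Pollak)
One tuple (1,2,3,2,1,1) → sorted (1,1,1,2,2,3): b_i ≤ i ∀i, a PF.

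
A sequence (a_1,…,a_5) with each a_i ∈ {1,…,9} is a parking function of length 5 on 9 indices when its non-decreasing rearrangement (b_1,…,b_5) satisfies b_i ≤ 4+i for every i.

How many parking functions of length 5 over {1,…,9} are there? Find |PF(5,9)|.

50000

|PF| = (9+1−5)·(9+1)^{5−1} = 5 · 10000 = 50000
E.g. (5,3,3,8,7) → sorted (3,3,5,7,8): b_i ≤ 4+i ∀i, a PF.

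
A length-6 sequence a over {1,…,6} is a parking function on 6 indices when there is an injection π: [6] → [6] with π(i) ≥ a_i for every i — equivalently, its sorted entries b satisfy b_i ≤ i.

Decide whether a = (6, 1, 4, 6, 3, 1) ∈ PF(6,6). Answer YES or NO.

NO

Rearranged: b = (1, 1, 3, 4, 6, 6).
  b_1=1 ≤ 1
  b_2=1 ≤ 2
  b_3=3 ≤ 3
  b_4=4 ≤ 4
  b_5=6 > 5
  fails at i=5 ⇒ NO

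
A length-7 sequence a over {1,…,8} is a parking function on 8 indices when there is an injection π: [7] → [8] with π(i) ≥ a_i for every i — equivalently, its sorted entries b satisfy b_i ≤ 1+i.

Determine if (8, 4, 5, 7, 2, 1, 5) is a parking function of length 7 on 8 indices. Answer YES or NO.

YES

Order a: b = (1, 2, 4, 5, 5, 7, 8).
  b_1=1 ≤ 2
  b_2=2 ≤ 3
  b_3=4 ≤ 4
  b_4=5 ≤ 5
  b_5=5 ≤ 6
  b_6=7 ≤ 7
  b_7=8 ≤ 8
All bounds hold ⇒ YES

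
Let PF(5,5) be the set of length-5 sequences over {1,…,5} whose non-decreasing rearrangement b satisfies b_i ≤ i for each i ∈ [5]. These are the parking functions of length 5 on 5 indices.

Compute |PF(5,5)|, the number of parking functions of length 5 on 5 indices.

|PF(5,5)| = (6−5)·6^(5−1) = 1×1296 = 1296
Example (5,1,2,1,2) → sorted (1,1,2,2,5): b_i ≤ i ∀i, a PF.

1296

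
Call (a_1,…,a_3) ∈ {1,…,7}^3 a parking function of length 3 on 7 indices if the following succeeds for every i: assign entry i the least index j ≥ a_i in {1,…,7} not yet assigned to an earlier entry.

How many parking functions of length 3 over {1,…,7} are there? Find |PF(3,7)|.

|PF| = (7−3+1)·(7+1)^(3−1) = 5·64 = 320 (Pollak)
Example (7,1,2) → sorted (1,2,7): b_i ≤ 4+i ∀i, a PF.

320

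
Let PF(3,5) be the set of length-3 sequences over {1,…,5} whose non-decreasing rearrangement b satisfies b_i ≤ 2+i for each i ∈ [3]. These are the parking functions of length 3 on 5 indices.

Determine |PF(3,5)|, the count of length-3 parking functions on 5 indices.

#PF = (6−3)·6^(3−1) = 3·36 = 108 (Konheim–Weiss)
Example (5,4,2) → sorted (2,4,5): b_i ≤ 2+i ∀i, a PF.

108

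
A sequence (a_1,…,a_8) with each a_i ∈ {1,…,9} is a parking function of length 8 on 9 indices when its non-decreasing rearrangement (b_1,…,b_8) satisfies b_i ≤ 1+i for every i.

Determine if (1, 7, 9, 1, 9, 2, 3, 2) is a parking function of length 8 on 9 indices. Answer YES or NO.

NO

Rearranged: b = (1, 1, 2, 2, 3, 7, 9, 9).
  b_1=1 ≤ 2
  b_2=1 ≤ 3
  b_3=2 ≤ 4
  b_4=2 ≤ 5
  b_5=3 ≤ 6
  b_6=7 ≤ 7
  b_7=9 > 8
  fails at i=7 ⇒ NO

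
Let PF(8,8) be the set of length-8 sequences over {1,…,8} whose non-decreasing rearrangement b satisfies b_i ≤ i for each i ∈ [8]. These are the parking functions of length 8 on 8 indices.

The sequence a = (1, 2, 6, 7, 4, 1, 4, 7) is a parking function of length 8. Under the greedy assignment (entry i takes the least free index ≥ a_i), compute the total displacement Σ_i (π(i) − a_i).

4

Σπ = 36 ({1..8} each once); Σa = 1+2+6+7+4+1+4+7 = 32; disp = 36−32 = 4.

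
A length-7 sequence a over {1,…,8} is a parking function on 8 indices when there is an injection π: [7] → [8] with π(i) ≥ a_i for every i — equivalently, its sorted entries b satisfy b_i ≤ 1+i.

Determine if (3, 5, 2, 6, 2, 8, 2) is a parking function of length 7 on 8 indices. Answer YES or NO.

YES

Rearranged: b = (2, 2, 2, 3, 5, 6, 8).
  b_1=2 ≤ 2
  b_2=2 ≤ 3
  b_3=2 ≤ 4
  b_4=3 ≤ 5
  b_5=5 ≤ 6
  b_6=6 ≤ 7
  b_7=8 ≤ 8
All bounds hold ⇒ YES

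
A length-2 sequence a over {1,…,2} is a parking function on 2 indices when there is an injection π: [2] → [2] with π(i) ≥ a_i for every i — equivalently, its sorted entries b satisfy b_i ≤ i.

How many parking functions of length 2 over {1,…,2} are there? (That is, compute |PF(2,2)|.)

3

#PF = (2−2+1)·(2+1)^(2−1) = 1·3 = 3 (Konheim–Weiss)
Check (1,2) → sorted (1,2): b_i ≤ i ∀i, a PF.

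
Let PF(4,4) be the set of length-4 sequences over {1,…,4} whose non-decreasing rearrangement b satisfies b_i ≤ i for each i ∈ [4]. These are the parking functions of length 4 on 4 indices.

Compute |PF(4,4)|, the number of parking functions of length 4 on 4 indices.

125

Count = (4−4+1)·(4+1)^(4−1) = 1 · 125 = 125 (Pollak)
One tuple (1,2,3,4) → sorted (1,2,3,4): b_i ≤ i ∀i, a PF.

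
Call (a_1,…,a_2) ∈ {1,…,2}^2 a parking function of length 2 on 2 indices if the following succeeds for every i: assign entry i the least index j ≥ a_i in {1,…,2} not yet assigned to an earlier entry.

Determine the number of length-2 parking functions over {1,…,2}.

3

|PF(2,2)| = (3−2)·3^(2−1) = 1 · 3 = 3 (Konheim–Weiss)
E.g. (2,1) → sorted (1,2): b_i ≤ i ∀i, a PF.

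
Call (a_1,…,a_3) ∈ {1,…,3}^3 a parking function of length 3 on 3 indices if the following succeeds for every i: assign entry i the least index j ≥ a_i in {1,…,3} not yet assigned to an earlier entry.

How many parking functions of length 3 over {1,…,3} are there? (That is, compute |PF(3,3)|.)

16

|PF(3,3)| = 1·4^2 = 1 · 16 = 16 [KW]
One tuple (2,2,1) → sorted (1,2,2): b_i ≤ i ∀i, a PF.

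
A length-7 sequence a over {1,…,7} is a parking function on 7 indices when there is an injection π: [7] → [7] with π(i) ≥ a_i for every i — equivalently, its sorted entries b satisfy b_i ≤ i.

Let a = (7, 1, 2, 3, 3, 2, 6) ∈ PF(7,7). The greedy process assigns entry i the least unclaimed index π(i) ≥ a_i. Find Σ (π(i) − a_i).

Σπ(i) = 1+…+7 = 28; Σa = 7+1+2+3+3+2+6 = 24; disp = 28−24 = 4.

4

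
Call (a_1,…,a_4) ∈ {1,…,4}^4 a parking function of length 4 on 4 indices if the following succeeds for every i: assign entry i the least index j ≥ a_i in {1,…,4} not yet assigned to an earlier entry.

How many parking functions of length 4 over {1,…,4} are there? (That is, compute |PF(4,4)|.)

|PF(4,4)| = (4+1−4)·(4+1)^{4−1} = 1×125 = 125
E.g. (3,4,1,2) → sorted (1,2,3,4): b_i ≤ i ∀i, a PF.

125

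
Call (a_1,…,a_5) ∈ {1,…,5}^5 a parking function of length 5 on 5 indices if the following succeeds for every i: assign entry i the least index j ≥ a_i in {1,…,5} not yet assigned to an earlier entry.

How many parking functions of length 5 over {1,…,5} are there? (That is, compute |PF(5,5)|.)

|PF(5,5)| = (5+1−5)·(5+1)^{5−1} = 1×1296 = 1296
Check (1,1,2,2,2) → sorted (1,1,2,2,2): b_i ≤ i ∀i, a PF.

1296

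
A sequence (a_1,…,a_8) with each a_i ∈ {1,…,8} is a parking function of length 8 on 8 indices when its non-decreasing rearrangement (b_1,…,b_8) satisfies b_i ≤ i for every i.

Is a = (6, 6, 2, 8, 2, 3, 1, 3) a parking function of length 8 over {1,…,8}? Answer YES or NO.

YES

Sorted: b = (1, 2, 2, 3, 3, 6, 6, 8).
  b_1=1 ≤ 1
  b_2=2 ≤ 2
  b_3=2 ≤ 3
  b_4=3 ≤ 4
  b_5=3 ≤ 5
  b_6=6 ≤ 6
  b_7=6 ≤ 7
  b_8=8 ≤ 8
All bounds hold ⇒ YES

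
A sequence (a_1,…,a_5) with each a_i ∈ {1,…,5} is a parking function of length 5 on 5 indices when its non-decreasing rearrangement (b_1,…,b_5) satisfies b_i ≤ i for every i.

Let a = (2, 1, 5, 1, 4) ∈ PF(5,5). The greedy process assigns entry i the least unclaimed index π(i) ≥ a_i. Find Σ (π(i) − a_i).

2

Σπ = 15 ({1..5} each once); Σa = 2+1+5+1+4 = 13; disp = 15−13 = 2.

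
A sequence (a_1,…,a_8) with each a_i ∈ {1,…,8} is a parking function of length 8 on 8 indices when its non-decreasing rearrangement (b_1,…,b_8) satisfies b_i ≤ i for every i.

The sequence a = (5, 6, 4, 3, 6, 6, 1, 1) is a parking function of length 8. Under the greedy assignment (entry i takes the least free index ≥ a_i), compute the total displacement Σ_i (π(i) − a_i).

4

Σπ(i) = 1+…+8 = 36; Σa = 5+6+4+3+6+6+1+1 = 32; disp = 36−32 = 4.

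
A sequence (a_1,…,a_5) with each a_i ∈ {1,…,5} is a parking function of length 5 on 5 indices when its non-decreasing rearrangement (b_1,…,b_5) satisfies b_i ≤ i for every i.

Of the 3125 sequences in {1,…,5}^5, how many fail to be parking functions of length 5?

|PF(5,5)| = (5+1−5)·(5+1)^{5−1} = 1·1296 = 1296 (Konheim–Weiss)
Example (5,2,3,5,5) → sorted (2,3,5,5,5): b_1=2>1, not a PF.
So 3125 − 1296 = 1829 fail.

1829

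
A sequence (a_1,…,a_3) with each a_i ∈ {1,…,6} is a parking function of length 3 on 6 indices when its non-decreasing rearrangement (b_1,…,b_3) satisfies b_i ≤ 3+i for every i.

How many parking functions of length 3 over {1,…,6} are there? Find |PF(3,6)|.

196

|PF(3,6)| = (6−3+1)·(6+1)^(3−1) = 4 · 49 = 196 (Pollak)
One tuple (2,3,1) → sorted (1,2,3): b_i ≤ 3+i ∀i, a PF.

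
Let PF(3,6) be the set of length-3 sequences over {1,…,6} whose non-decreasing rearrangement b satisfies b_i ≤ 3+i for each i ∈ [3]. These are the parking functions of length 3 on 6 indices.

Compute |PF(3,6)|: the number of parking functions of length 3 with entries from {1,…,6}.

196

|PF| = (6+1−3)·(6+1)^{3−1} = 4×49 = 196 [KW]
Example (2,1,4) → sorted (1,2,4): b_i ≤ 3+i ∀i, a PF.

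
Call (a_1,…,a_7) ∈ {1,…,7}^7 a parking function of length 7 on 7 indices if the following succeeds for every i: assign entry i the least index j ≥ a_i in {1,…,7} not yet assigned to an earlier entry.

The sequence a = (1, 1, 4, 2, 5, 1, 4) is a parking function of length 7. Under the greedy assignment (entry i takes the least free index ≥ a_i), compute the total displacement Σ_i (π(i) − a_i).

10

Σπ = 28 ({1..7} each once); Σa = 1+1+4+2+5+1+4 = 18; disp = 28−18 = 10.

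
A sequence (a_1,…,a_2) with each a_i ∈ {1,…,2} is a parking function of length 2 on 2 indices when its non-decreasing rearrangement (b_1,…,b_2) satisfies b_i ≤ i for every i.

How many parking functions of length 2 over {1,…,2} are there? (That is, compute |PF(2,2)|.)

Count = (2+1−2)·(2+1)^{2−1} = 1×3 = 3 (Pollak)
E.g. (1,1) → sorted (1,1): b_i ≤ i ∀i, a PF.

3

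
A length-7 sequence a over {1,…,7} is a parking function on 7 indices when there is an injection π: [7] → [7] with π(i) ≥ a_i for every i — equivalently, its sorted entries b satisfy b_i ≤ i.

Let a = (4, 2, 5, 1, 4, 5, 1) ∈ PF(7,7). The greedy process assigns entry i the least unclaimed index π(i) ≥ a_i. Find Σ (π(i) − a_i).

6

Σπ = 7·8/2 = 28 (π permutes [7]); Σa = 4+2+5+1+4+5+1 = 22; disp = 28−22 = 6.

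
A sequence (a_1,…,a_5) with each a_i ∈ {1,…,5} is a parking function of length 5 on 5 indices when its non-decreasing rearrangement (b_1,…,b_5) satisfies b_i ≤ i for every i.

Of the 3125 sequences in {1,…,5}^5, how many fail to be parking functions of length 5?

1829

#PF = (5+1−5)·(5+1)^{5−1} = 1×1296 = 1296 [KW]
Example (5,2,4,5,3) → sorted (2,3,4,5,5): b_1=2>1, not a PF.
So 3125 − 1296 = 1829 fail.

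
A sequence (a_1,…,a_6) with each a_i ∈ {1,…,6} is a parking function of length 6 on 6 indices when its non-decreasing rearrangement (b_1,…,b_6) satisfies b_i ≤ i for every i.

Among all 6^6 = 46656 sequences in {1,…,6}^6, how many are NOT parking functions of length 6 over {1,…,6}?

|PF| = 1·7^5 = 1 · 16807 = 16807 [KW]
Check (6,5,4,3,4,5) → sorted (3,4,4,5,5,6): b_1=3>1, not a PF.
Total 46656; non-PF = 46656−16807 = 29849

29849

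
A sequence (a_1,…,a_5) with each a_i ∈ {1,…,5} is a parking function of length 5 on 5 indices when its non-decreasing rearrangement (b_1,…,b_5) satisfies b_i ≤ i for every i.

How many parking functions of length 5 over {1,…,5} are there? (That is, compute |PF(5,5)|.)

1296

|PF(5,5)| = (5−5+1)·(5+1)^(5−1) = 1 · 1296 = 1296
Example (3,2,5,1,3) → sorted (1,2,3,3,5): b_i ≤ i ∀i, a PF.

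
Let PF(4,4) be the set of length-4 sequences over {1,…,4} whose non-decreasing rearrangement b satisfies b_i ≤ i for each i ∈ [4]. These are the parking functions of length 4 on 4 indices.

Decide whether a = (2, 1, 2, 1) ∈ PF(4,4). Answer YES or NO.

Rearranged: b = (1, 1, 2, 2).
  b_1=1 ≤ 1
  b_2=1 ≤ 2
  b_3=2 ≤ 3
  b_4=2 ≤ 4
All bounds hold ⇒ YES

YES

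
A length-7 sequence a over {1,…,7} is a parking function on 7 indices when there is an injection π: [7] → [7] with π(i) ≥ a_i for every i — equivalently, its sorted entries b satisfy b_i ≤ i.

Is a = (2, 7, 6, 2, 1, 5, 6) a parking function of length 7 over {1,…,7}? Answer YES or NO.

Sorted: b = (1, 2, 2, 5, 6, 6, 7).
  b_1=1 ≤ 1
  b_2=2 ≤ 2
  b_3=2 ≤ 3
  b_4=5 > 4
  fails at i=4 ⇒ NO

NO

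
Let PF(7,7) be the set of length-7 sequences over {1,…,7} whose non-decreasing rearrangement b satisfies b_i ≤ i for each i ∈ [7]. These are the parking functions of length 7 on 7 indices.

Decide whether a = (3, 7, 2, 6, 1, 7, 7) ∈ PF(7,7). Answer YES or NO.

NO

Sorted: b = (1, 2, 3, 6, 7, 7, 7).
  b_1=1 ≤ 1
  b_2=2 ≤ 2
  b_3=3 ≤ 3
  b_4=6 > 4
  fails at i=4 ⇒ NO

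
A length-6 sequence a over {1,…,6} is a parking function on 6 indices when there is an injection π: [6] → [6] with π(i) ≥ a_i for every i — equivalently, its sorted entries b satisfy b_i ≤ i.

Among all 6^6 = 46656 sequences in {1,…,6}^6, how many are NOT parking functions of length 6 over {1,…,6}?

Count = 1·7^5 = 1×16807 = 16807 [KW]
Check (4,4,4,4,5,4) → sorted (4,4,4,4,4,5): b_1=4>1, not a PF.
So 46656 − 16807 = 29849 fail.

29849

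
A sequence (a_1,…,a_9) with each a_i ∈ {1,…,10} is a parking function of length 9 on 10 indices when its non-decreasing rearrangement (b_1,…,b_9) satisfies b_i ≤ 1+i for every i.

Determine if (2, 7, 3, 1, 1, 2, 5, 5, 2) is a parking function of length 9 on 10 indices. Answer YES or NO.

YES

Order a: b = (1, 1, 2, 2, 2, 3, 5, 5, 7).
  b_1=1 ≤ 2
  b_2=1 ≤ 3
  b_3=2 ≤ 4
  b_4=2 ≤ 5
  b_5=2 ≤ 6
  b_6=3 ≤ 7
  b_7=5 ≤ 8
  b_8=5 ≤ 9
  b_9=7 ≤ 10
All bounds hold ⇒ YES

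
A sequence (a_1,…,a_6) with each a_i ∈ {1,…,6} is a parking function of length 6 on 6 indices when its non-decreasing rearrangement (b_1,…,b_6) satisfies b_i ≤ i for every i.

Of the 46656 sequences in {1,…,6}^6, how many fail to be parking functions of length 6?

|PF(6,6)| = 1·7^5 = 1 · 16807 = 16807 [KW]
E.g. (2,4,3,4,6,6) → sorted (2,3,4,4,6,6): b_1=2>1, not a PF.
6^6 − 16807 = 46656 − 16807 = 29849

29849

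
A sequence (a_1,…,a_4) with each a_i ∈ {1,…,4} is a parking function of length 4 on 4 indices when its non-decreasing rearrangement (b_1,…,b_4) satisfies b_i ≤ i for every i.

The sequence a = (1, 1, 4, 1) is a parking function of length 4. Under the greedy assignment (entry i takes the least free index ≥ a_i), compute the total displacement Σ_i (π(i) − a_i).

Σπ = 10 ({1..4} each once); Σa = 1+1+4+1 = 7; disp = 10−7 = 3.

3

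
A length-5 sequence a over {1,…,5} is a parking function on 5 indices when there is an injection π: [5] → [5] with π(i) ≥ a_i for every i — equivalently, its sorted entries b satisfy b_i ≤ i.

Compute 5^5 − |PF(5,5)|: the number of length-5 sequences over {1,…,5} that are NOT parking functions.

1829

Count = (5+1−5)·(5+1)^{5−1} = 1·1296 = 1296 [KW]
One tuple (5,3,5,5,2) → sorted (2,3,5,5,5): b_1=2>1, not a PF.
So 3125 − 1296 = 1829 fail.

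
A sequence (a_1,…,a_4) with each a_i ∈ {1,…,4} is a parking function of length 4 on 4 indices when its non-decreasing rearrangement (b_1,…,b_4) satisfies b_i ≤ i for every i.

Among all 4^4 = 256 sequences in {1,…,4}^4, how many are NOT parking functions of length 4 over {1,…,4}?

#PF = (5−4)·5^(4−1) = 1·125 = 125
Example (4,4,4,2) → sorted (2,4,4,4): b_1=2>1, not a PF.
Total 256; non-PF = 256−125 = 131

131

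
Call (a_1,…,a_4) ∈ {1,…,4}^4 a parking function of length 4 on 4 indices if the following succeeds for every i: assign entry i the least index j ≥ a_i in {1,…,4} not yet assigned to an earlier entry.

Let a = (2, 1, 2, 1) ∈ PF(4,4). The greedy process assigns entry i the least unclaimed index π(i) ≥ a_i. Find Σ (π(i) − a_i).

4

Σπ = 10 ({1..4} each once); Σa = 2+1+2+1 = 6; disp = 10−6 = 4.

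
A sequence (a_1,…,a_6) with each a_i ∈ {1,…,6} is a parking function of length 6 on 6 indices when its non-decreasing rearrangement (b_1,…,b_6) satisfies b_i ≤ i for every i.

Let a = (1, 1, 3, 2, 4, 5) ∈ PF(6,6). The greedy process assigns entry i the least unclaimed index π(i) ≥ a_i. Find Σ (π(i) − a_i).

5

Σπ = 21 ({1..6} each once); Σa = 1+1+3+2+4+5 = 16; disp = 21−16 = 5.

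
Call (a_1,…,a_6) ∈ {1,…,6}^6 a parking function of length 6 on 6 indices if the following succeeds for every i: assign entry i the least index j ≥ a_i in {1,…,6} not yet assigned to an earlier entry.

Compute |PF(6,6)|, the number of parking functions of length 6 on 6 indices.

16807

Count = (6−6+1)·(6+1)^(6−1) = 1·16807 = 16807 (Konheim–Weiss)
E.g. (2,1,2,1,2,4) → sorted (1,1,2,2,2,4): b_i ≤ i ∀i, a PF.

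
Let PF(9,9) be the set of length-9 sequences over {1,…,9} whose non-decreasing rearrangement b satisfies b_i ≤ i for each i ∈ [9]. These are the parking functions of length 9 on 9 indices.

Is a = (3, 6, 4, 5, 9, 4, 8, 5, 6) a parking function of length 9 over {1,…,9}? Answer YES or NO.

NO

Sorted: b = (3, 4, 4, 5, 5, 6, 6, 8, 9).
  b_1=3 > 1
  fails at i=1 ⇒ NO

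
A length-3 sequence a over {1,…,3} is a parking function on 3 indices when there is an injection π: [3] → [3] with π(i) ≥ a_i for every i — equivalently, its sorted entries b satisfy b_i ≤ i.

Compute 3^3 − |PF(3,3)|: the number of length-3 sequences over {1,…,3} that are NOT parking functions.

|PF(3,3)| = 1·4^2 = 1·16 = 16
Example (3,3,3) → sorted (3,3,3): b_1=3>1, not a PF.
So 27 − 16 = 11 fail.

11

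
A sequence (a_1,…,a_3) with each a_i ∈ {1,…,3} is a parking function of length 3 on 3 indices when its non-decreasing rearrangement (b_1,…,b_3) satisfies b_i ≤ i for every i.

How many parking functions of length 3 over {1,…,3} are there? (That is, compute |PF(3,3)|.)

16

#PF = (3+1−3)·(3+1)^{3−1} = 1 · 16 = 16 (Pollak)
Check (2,1,3) → sorted (1,2,3): b_i ≤ i ∀i, a PF.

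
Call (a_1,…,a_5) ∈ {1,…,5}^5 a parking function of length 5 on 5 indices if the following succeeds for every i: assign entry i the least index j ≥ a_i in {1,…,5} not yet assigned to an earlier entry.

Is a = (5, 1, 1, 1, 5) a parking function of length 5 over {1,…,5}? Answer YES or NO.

Order a: b = (1, 1, 1, 5, 5).
  b_1=1 ≤ 1
  b_2=1 ≤ 2
  b_3=1 ≤ 3
  b_4=5 > 4
  fails at i=4 ⇒ NO

NO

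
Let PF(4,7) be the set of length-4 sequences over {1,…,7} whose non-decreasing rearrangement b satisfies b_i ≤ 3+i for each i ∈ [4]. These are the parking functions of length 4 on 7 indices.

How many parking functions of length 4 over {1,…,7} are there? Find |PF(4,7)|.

|PF| = (7−4+1)·(7+1)^(4−1) = 4 · 512 = 2048 (Pollak)
Example (7,1,1,1) → sorted (1,1,1,7): b_i ≤ 3+i ∀i, a PF.

2048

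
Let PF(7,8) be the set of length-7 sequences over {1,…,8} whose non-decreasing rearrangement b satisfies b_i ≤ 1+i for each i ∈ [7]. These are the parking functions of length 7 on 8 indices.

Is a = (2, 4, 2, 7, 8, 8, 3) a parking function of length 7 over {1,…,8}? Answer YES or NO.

Order a: b = (2, 2, 3, 4, 7, 8, 8).
  b_1=2 ≤ 2
  b_2=2 ≤ 3
  b_3=3 ≤ 4
  b_4=4 ≤ 5
  b_5=7 > 6
  fails at i=5 ⇒ NO

NO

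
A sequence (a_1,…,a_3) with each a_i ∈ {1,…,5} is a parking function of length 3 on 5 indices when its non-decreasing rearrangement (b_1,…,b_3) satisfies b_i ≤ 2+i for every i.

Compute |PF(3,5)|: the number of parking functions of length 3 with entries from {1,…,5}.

108

|PF| = (5+1−3)·(5+1)^{3−1} = 3 · 36 = 108
Example (1,2,1) → sorted (1,1,2): b_i ≤ 2+i ∀i, a PF.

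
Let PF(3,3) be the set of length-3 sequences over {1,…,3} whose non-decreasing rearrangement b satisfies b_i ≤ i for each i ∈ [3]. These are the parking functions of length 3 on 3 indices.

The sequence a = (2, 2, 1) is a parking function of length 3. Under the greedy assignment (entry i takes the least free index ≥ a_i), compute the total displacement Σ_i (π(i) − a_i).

Σπ = 3·4/2 = 6 (π permutes [3]); Σa = 2+2+1 = 5; disp = 6−5 = 1.

1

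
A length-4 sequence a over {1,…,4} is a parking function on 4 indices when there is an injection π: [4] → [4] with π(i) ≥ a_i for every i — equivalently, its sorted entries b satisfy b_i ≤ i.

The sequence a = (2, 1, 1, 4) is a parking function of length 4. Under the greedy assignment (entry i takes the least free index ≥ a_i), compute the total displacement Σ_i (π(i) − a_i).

2

Σπ = 4·5/2 = 10 (π permutes [4]); Σa = 2+1+1+4 = 8; disp = 10−8 = 2.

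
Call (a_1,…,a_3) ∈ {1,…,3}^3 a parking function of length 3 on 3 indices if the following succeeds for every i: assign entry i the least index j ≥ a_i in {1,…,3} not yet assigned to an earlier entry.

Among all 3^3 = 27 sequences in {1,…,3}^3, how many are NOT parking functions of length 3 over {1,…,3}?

11

#PF = 1·4^2 = 1·16 = 16
E.g. (2,2,2) → sorted (2,2,2): b_1=2>1, not a PF.
So 27 − 16 = 11 fail.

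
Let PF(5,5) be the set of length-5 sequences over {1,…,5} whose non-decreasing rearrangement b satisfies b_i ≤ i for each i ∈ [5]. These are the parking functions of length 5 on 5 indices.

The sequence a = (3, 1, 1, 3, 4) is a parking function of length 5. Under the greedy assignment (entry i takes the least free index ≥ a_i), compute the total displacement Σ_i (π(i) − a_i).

3

Σπ = 5·6/2 = 15 (π permutes [5]); Σa = 3+1+1+3+4 = 12; disp = 15−12 = 3.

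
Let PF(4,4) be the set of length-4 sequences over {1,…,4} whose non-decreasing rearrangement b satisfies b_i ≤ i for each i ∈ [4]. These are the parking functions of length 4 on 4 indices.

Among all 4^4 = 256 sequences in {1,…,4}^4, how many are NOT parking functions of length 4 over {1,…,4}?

#PF = (4+1−4)·(4+1)^{4−1} = 1 · 125 = 125
Example (4,1,4,4) → sorted (1,4,4,4): b_2=4>2, not a PF.
Total 256; non-PF = 256−125 = 131

131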